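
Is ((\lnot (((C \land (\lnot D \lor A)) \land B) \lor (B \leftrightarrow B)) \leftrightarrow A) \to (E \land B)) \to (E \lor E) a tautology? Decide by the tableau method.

Assume the negation and expand:
Initial set: {\lnot (((\lnot (((C \land (\lnot D \lor A)) \land B) \lor (B \leftrightarrow B)) \leftrightarrow A) \to (E \land B)) \to (E \lor E))}.
\lnot (((\lnot (((C \land (\lnot D \lor A)) \land B) \lor (B \leftrightarrow B)) \leftrightarrow A) \to (E \land B)) \to (E \lor E)): α-rule — add ((\lnot (((C \land (\lnot D \lor A)) \land B) \lor (B \leftrightarrow B)) \leftrightarrow A) \to (E \land B)), \lnot (E \lor E).
\lnot (E \lor E): α-rule — add \lnot E, \lnot E.
((\lnot (((C \land (\lnot D \lor A)) \land B) \lor (B \leftrightarrow B)) \leftrightarrow A) \to (E \land B)): β-rule — branch into \lnot (\lnot (((C \land (\lnot D \lor A)) \land B) \lor (B \leftrightarrow B)) \leftrightarrow A)  //  (E \land B).
  branch 1 (add \lnot (\lnot (((C \land (\lnot D \lor A)) \land B) \lor (B \leftrightarrow B)) \leftrightarrow A)):
    \lnot (\lnot (((C \land (\lnot D \lor A)) \land B) \lor (B \leftrightarrow B)) \leftrightarrow A): β-rule — branch into \lnot (((C \land (\lnot D \lor A)) \land B) \lor (B \leftrightarrow B)), \lnot A  //  \lnot \lnot (((C \land (\lnot D \lor A)) \land B) \lor (B \leftrightarrow B)), A.
      branch 1.1 (add \lnot (((C \land (\lnot D \lor A)) \land B) \lor (B \leftrightarrow B)), \lnot A):
        \lnot (((C \land (\lnot D \lor A)) \land B) \lor (B \leftrightarrow B)): α-rule — add \lnot ((C \land (\lnot D \lor A)) \land B), \lnot (B \leftrightarrow B).
        \lnot ((C \land (\lnot D \lor A)) \land B): β-rule — branch into \lnot (C \land (\lnot D \lor A))  //  \lnot B.
          branch 1.1.1 (add \lnot (C \land (\lnot D \lor A))):
            \lnot (B \leftrightarrow B): β-rule — branch into B, \lnot B  //  \lnot B, B.
              branch 1.1.1.1 (add B, \lnot B):
                × closes — contains both B and \lnot B.
              branch 1.1.1.2 (add \lnot B, B):
                × closes — contains both B and \lnot B.
          branch 1.1.2 (add \lnot B):
            \lnot (B \leftrightarrow B): β-rule — branch into B, \lnot B  //  \lnot B, B.
              branch 1.1.2.1 (add B, \lnot B):
                × closes — contains both B and \lnot B.
              branch 1.1.2.2 (add \lnot B, B):
                × closes — contains both B and \lnot B.
      branch 1.2 (add \lnot \lnot (((C \land (\lnot D \lor A)) \land B) \lor (B \leftrightarrow B)), A):
        \lnot \lnot (((C \land (\lnot D \lor A)) \land B) \lor (B \leftrightarrow B)): β-rule — branch into ((C \land (\lnot D \lor A)) \land B)  //  (B \leftrightarrow B).
          branch 1.2.1 (add ((C \land (\lnot D \lor A)) \land B)):
            ((C \land (\lnot D \lor A)) \land B): α-rule — add (C \land (\lnot D \lor A)), B.
            (C \land (\lnot D \lor A)): α-rule — add C, (\lnot D \lor A).
            (\lnot D \lor A): β-rule — branch into \lnot D  //  A.
              branch 1.2.1.1 (add \lnot D):
                ○ open, literals {A=T, B=T, C=T, D=F, E=F}.
              branch 1.2.1.2 (add A):
                ○ open, literals {A=T, B=T, C=T, E=F}.
          branch 1.2.2 (add (B \leftrightarrow B)):
            (B \leftrightarrow B): β-rule — branch into B, B  //  \lnot B, \lnot B.
              branch 1.2.2.1 (add B, B):
                ○ open, literals {A=T, B=T, E=F}.
              branch 1.2.2.2 (add \lnot B, \lnot B):
                ○ open, literals {A=T, B=F, E=F}.
  branch 2 (add (E \land B)):
    (E \land B): α-rule — add E, B.
    × closes — contains both E and \lnot E.
5 branches closed, 4 open.
An open branch gives a countermodel: A=T, B=T, C=T, D=F, E=F (unmentioned atoms arbitrary); under it the original formula is false.

Not valid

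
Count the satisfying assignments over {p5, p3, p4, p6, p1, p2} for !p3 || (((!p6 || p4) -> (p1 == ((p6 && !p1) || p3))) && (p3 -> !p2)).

Initial set: {(!p3 || (((!p6 || p4) -> (p1 == ((p6 && !p1) || p3))) && (p3 -> !p2)))}.
(!p3 || (((!p6 || p4) -> (p1 == ((p6 && !p1) || p3))) && (p3 -> !p2))): β-rule — branch into !p3  //  (((!p6 || p4) -> (p1 == ((p6 && !p1) || p3))) && (p3 -> !p2)).
  branch 1 (add !p3):
    ○ open, literals {p3=false}.
  branch 2 (add (((!p6 || p4) -> (p1 == ((p6 && !p1) || p3))) && (p3 -> !p2))):
    (((!p6 || p4) -> (p1 == ((p6 && !p1) || p3))) && (p3 -> !p2)): α-rule — add ((!p6 || p4) -> (p1 == ((p6 && !p1) || p3))), (p3 -> !p2).
    ((!p6 || p4) -> (p1 == ((p6 && !p1) || p3))): β-rule — branch into !(!p6 || p4)  //  (p1 == ((p6 && !p1) || p3)).
      branch 2.1 (add !(!p6 || p4)):
        !(!p6 || p4): α-rule — add !!p6, !p4.
        (p3 -> !p2): β-rule — branch into !p3  //  !p2.
          branch 2.1.1 (add !p3):
            ○ open, literals {p3=false, p4=false, p6=true}.
          branch 2.1.2 (add !p2):
            ○ open, literals {p2=false, p4=false, p6=true}.
      branch 2.2 (add (p1 == ((p6 && !p1) || p3))):
        (p3 -> !p2): β-rule — branch into !p3  //  !p2.
          branch 2.2.1 (add !p3):
            (p1 == ((p6 && !p1) || p3)): β-rule — branch into p1, ((p6 && !p1) || p3)  //  !p1, !((p6 && !p1) || p3).
              branch 2.2.1.1 (add p1, ((p6 && !p1) || p3)):
                ((p6 && !p1) || p3): β-rule — branch into (p6 && !p1)  //  p3.
                  branch 2.2.1.1.1 (add (p6 && !p1)):
                    (p6 && !p1): α-rule — add p6, !p1.
                    × closes — contains both p1 and !p1.
                  branch 2.2.1.1.2 (add p3):
                    × closes — contains both p3 and !p3.
              branch 2.2.1.2 (add !p1, !((p6 && !p1) || p3)):
                !((p6 && !p1) || p3): α-rule — add !(p6 && !p1), !p3.
                !(p6 && !p1): β-rule — branch into !p6  //  !!p1.
                  branch 2.2.1.2.1 (add !p6):
                    ○ open, literals {p1=false, p3=false, p6=false}.
                  branch 2.2.1.2.2 (add !!p1):
                    × closes — contains both p1 and !p1.
          branch 2.2.2 (add !p2):
            (p1 == ((p6 && !p1) || p3)): β-rule — branch into p1, ((p6 && !p1) || p3)  //  !p1, !((p6 && !p1) || p3).
              branch 2.2.2.1 (add p1, ((p6 && !p1) || p3)):
                ((p6 && !p1) || p3): β-rule — branch into (p6 && !p1)  //  p3.
                  branch 2.2.2.1.1 (add (p6 && !p1)):
                    (p6 && !p1): α-rule — add p6, !p1.
                    × closes — contains both p1 and !p1.
                  branch 2.2.2.1.2 (add p3):
                    ○ open, literals {p1=true, p2=false, p3=true}.
              branch 2.2.2.2 (add !p1, !((p6 && !p1) || p3)):
                !((p6 && !p1) || p3): α-rule — add !(p6 && !p1), !p3.
                !(p6 && !p1): β-rule — branch into !p6  //  !!p1.
                  branch 2.2.2.2.1 (add !p6):
                    ○ open, literals {p1=false, p2=false, p3=false, p6=false}.
                  branch 2.2.2.2.2 (add !!p1):
                    × closes — contains both p1 and !p1.
5 branches closed, 6 open.
Each open branch fixes some atoms; the unmentioned ones are free. Counting distinct full assignments: branch {p3=false} (p5, p4, p6, p1, p2) contributes 32 new; branch {p3=false, p4=false, p6=true} (p5, p1, p2) contributes 0 new; branch {p2=false, p4=false, p6=true} (p5, p3, p1) contributes 4 new; branch {p1=false, p3=false, p6=false} (p5, p4, p2) contributes 0 new; branch {p1=true, p2=false, p3=true} (p5, p4, p6) contributes 6 new; branch {p1=false, p2=false, p3=false, p6=false} (p5, p4) contributes 0 new. Total: 42.

42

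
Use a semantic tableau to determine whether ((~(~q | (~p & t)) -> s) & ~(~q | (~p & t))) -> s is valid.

Assume the negation and expand:
Initial set: {~(((~(~q | (~p & t)) -> s) & ~(~q | (~p & t))) -> s)}.
~(((~(~q | (~p & t)) -> s) & ~(~q | (~p & t))) -> s): α-rule — add ((~(~q | (~p & t)) -> s) & ~(~q | (~p & t))), ~s.
((~(~q | (~p & t)) -> s) & ~(~q | (~p & t))): α-rule — add (~(~q | (~p & t)) -> s), ~(~q | (~p & t)).
~(~q | (~p & t)): α-rule — add ~~q, ~(~p & t).
(~(~q | (~p & t)) -> s): β-rule — branch into ~~(~q | (~p & t))  //  s.
  branch 1 (add ~~(~q | (~p & t))):
    ~(~p & t): β-rule — branch into ~~p  //  ~t.
      branch 1.1 (add ~~p):
        ~~(~q | (~p & t)): β-rule — branch into ~q  //  (~p & t).
          branch 1.1.1 (add ~q):
            × closes — contains both q and ~q.
          branch 1.1.2 (add (~p & t)):
            (~p & t): α-rule — add ~p, t.
            × closes — contains both p and ~p.
      branch 1.2 (add ~t):
        ~~(~q | (~p & t)): β-rule — branch into ~q  //  (~p & t).
          branch 1.2.1 (add ~q):
            × closes — contains both q and ~q.
          branch 1.2.2 (add (~p & t)):
            (~p & t): α-rule — add ~p, t.
            × closes — contains both t and ~t.
  branch 2 (add s):
    × closes — contains both s and ~s.
All 5 branches close.
Every branch closed, so the negation is unsatisfiable and the formula is valid.

Valid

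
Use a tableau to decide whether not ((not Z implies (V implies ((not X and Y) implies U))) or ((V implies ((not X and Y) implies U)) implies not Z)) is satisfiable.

Unsatisfiable

Initial set: {not ((not Z implies (V implies ((not X and Y) implies U))) or ((V implies ((not X and Y) implies U)) implies not Z))}.
not ((not Z implies (V implies ((not X and Y) implies U))) or ((V implies ((not X and Y) implies U)) implies not Z)): α-rule — add not (not Z implies (V implies ((not X and Y) implies U))), not ((V implies ((not X and Y) implies U)) implies not Z).
not (not Z implies (V implies ((not X and Y) implies U))): α-rule — add not Z, not (V implies ((not X and Y) implies U)).
not ((V implies ((not X and Y) implies U)) implies not Z): α-rule — add (V implies ((not X and Y) implies U)), not not Z.
× closes — contains both Z and not Z.
All 1 branch closes.
Every branch closed; the formula is unsatisfiable.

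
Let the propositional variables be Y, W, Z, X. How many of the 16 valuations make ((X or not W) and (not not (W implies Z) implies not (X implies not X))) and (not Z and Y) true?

2

Initial set: {(((X or not W) and (not not (W implies Z) implies not (X implies not X))) and (not Z and Y))}.
(((X or not W) and (not not (W implies Z) implies not (X implies not X))) and (not Z and Y)): α-rule — add ((X or not W) and (not not (W implies Z) implies not (X implies not X))), (not Z and Y).
((X or not W) and (not not (W implies Z) implies not (X implies not X))): α-rule — add (X or not W), (not not (W implies Z) implies not (X implies not X)).
(not Z and Y): α-rule — add not Z, Y.
(X or not W): β-rule — branch into X  //  not W.
  branch 1 (add X):
    (not not (W implies Z) implies not (X implies not X)): β-rule — branch into not not not (W implies Z)  //  not (X implies not X).
      branch 1.1 (add not not not (W implies Z)):
        not not not (W implies Z): drop double negation, giving not (W implies Z).
        not (W implies Z): α-rule — add W, not Z.
        ○ open, literals {W=T, X=T, Y=T, Z=F}.
      branch 1.2 (add not (X implies not X)):
        not (X implies not X): α-rule — add X, not not X.
        ○ open, literals {X=T, Y=T, Z=F}.
  branch 2 (add not W):
    (not not (W implies Z) implies not (X implies not X)): β-rule — branch into not not not (W implies Z)  //  not (X implies not X).
      branch 2.1 (add not not not (W implies Z)):
        not not not (W implies Z): drop double negation, giving not (W implies Z).
        not (W implies Z): α-rule — add W, not Z.
        × closes — contains both W and not W.
      branch 2.2 (add not (X implies not X)):
        not (X implies not X): α-rule — add X, not not X.
        ○ open, literals {W=F, X=T, Y=T, Z=F}.
1 branch closed, 3 open.
Each open branch fixes some atoms; the unmentioned ones are free. Counting distinct full assignments: branch {W=T, X=T, Y=T, Z=F} (none free) contributes 1 new; branch {X=T, Y=T, Z=F} (W) contributes 1 new; branch {W=F, X=T, Y=T, Z=F} (none free) contributes 0 new. Total: 2.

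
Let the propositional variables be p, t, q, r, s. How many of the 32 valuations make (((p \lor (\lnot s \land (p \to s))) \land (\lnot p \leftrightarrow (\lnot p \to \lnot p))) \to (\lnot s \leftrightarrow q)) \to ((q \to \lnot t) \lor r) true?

Initial set: {((((p \lor (\lnot s \land (p \to s))) \land (\lnot p \leftrightarrow (\lnot p \to \lnot p))) \to (\lnot s \leftrightarrow q)) \to ((q \to \lnot t) \lor r))}.
((((p \lor (\lnot s \land (p \to s))) \land (\lnot p \leftrightarrow (\lnot p \to \lnot p))) \to (\lnot s \leftrightarrow q)) \to ((q \to \lnot t) \lor r)): β-rule — branch into \lnot (((p \lor (\lnot s \land (p \to s))) \land (\lnot p \leftrightarrow (\lnot p \to \lnot p))) \to (\lnot s \leftrightarrow q))  //  ((q \to \lnot t) \lor r).
  branch 1 (add \lnot (((p \lor (\lnot s \land (p \to s))) \land (\lnot p \leftrightarrow (\lnot p \to \lnot p))) \to (\lnot s \leftrightarrow q))):
    \lnot (((p \lor (\lnot s \land (p \to s))) \land (\lnot p \leftrightarrow (\lnot p \to \lnot p))) \to (\lnot s \leftrightarrow q)): α-rule — add ((p \lor (\lnot s \land (p \to s))) \land (\lnot p \leftrightarrow (\lnot p \to \lnot p))), \lnot (\lnot s \leftrightarrow q).
    ((p \lor (\lnot s \land (p \to s))) \land (\lnot p \leftrightarrow (\lnot p \to \lnot p))): α-rule — add (p \lor (\lnot s \land (p \to s))), (\lnot p \leftrightarrow (\lnot p \to \lnot p)).
    \lnot (\lnot s \leftrightarrow q): β-rule — branch into \lnot s, \lnot q  //  \lnot \lnot s, q.
      branch 1.1 (add \lnot s, \lnot q):
        (p \lor (\lnot s \land (p \to s))): β-rule — branch into p  //  (\lnot s \land (p \to s)).
          branch 1.1.1 (add p):
            (\lnot p \leftrightarrow (\lnot p \to \lnot p)): β-rule — branch into \lnot p, (\lnot p \to \lnot p)  //  \lnot \lnot p, \lnot (\lnot p \to \lnot p).
              branch 1.1.1.1 (add \lnot p, (\lnot p \to \lnot p)):
                × closes — contains both p and \lnot p.
              branch 1.1.1.2 (add \lnot \lnot p, \lnot (\lnot p \to \lnot p)):
                \lnot (\lnot p \to \lnot p): α-rule — add \lnot p, \lnot \lnot p.
                × closes — contains both p and \lnot p.
          branch 1.1.2 (add (\lnot s \land (p \to s))):
            (\lnot s \land (p \to s)): α-rule — add \lnot s, (p \to s).
            (\lnot p \leftrightarrow (\lnot p \to \lnot p)): β-rule — branch into \lnot p, (\lnot p \to \lnot p)  //  \lnot \lnot p, \lnot (\lnot p \to \lnot p).
              branch 1.1.2.1 (add \lnot p, (\lnot p \to \lnot p)):
                (p \to s): β-rule — branch into \lnot p  //  s.
                  branch 1.1.2.1.1 (add \lnot p):
                    (\lnot p \to \lnot p): β-rule — branch into \lnot \lnot p  //  \lnot p.
                      branch 1.1.2.1.1.1 (add \lnot \lnot p):
                        × closes — contains both p and \lnot p.
                      branch 1.1.2.1.1.2 (add \lnot p):
                        ○ open, literals {p=0, q=0, s=0}.
                  branch 1.1.2.1.2 (add s):
                    × closes — contains both s and \lnot s.
              branch 1.1.2.2 (add \lnot \lnot p, \lnot (\lnot p \to \lnot p)):
                \lnot (\lnot p \to \lnot p): α-rule — add \lnot p, \lnot \lnot p.
                × closes — contains both p and \lnot p.
      branch 1.2 (add \lnot \lnot s, q):
        (p \lor (\lnot s \land (p \to s))): β-rule — branch into p  //  (\lnot s \land (p \to s)).
          branch 1.2.1 (add p):
            (\lnot p \leftrightarrow (\lnot p \to \lnot p)): β-rule — branch into \lnot p, (\lnot p \to \lnot p)  //  \lnot \lnot p, \lnot (\lnot p \to \lnot p).
              branch 1.2.1.1 (add \lnot p, (\lnot p \to \lnot p)):
                × closes — contains both p and \lnot p.
              branch 1.2.1.2 (add \lnot \lnot p, \lnot (\lnot p \to \lnot p)):
                \lnot (\lnot p \to \lnot p): α-rule — add \lnot p, \lnot \lnot p.
                × closes — contains both p and \lnot p.
          branch 1.2.2 (add (\lnot s \land (p \to s))):
            (\lnot s \land (p \to s)): α-rule — add \lnot s, (p \to s).
            × closes — contains both s and \lnot s.
  branch 2 (add ((q \to \lnot t) \lor r)):
    ((q \to \lnot t) \lor r): β-rule — branch into (q \to \lnot t)  //  r.
      branch 2.1 (add (q \to \lnot t)):
        (q \to \lnot t): β-rule — branch into \lnot q  //  \lnot t.
          branch 2.1.1 (add \lnot q):
            ○ open, literals {q=0}.
          branch 2.1.2 (add \lnot t):
            ○ open, literals {t=0}.
      branch 2.2 (add r):
        ○ open, literals {r=1}.
8 branches closed, 4 open.
Each open branch fixes some atoms; the unmentioned ones are free. Counting distinct full assignments: branch {p=0, q=0, s=0} (t, r) contributes 4 new; branch {q=0} (p, t, r, s) contributes 12 new; branch {t=0} (p, q, r, s) contributes 8 new; branch {r=1} (p, t, q, s) contributes 4 new. Total: 28.

28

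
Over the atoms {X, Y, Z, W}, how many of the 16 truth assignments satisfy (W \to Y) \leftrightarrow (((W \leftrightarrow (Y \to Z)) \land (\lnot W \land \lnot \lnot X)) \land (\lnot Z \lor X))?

5

Initial set: {((W \to Y) \leftrightarrow (((W \leftrightarrow (Y \to Z)) \land (\lnot W \land \lnot \lnot X)) \land (\lnot Z \lor X)))}.
((W \to Y) \leftrightarrow (((W \leftrightarrow (Y \to Z)) \land (\lnot W \land \lnot \lnot X)) \land (\lnot Z \lor X))): β-rule — branch into (W \to Y), (((W \leftrightarrow (Y \to Z)) \land (\lnot W \land \lnot \lnot X)) \land (\lnot Z \lor X))  //  \lnot (W \to Y), \lnot (((W \leftrightarrow (Y \to Z)) \land (\lnot W \land \lnot \lnot X)) \land (\lnot Z \lor X)).
  branch 1 (add (W \to Y), (((W \leftrightarrow (Y \to Z)) \land (\lnot W \land \lnot \lnot X)) \land (\lnot Z \lor X))):
    (((W \leftrightarrow (Y \to Z)) \land (\lnot W \land \lnot \lnot X)) \land (\lnot Z \lor X)): α-rule — add ((W \leftrightarrow (Y \to Z)) \land (\lnot W \land \lnot \lnot X)), (\lnot Z \lor X).
    ((W \leftrightarrow (Y \to Z)) \land (\lnot W \land \lnot \lnot X)): α-rule — add (W \leftrightarrow (Y \to Z)), (\lnot W \land \lnot \lnot X).
    (\lnot W \land \lnot \lnot X): α-rule — add \lnot W, \lnot \lnot X.
    \lnot \lnot X: drop double negation, giving X.
    (W \to Y): β-rule — branch into \lnot W  //  Y.
      branch 1.1 (add \lnot W):
        (\lnot Z \lor X): β-rule — branch into \lnot Z  //  X.
          branch 1.1.1 (add \lnot Z):
            (W \leftrightarrow (Y \to Z)): β-rule — branch into W, (Y \to Z)  //  \lnot W, \lnot (Y \to Z).
              branch 1.1.1.1 (add W, (Y \to Z)):
                × closes — contains both W and \lnot W.
              branch 1.1.1.2 (add \lnot W, \lnot (Y \to Z)):
                \lnot (Y \to Z): α-rule — add Y, \lnot Z.
                ○ open, literals {W=F, X=T, Y=T, Z=F}.
          branch 1.1.2 (add X):
            (W \leftrightarrow (Y \to Z)): β-rule — branch into W, (Y \to Z)  //  \lnot W, \lnot (Y \to Z).
              branch 1.1.2.1 (add W, (Y \to Z)):
                × closes — contains both W and \lnot W.
              branch 1.1.2.2 (add \lnot W, \lnot (Y \to Z)):
                \lnot (Y \to Z): α-rule — add Y, \lnot Z.
                ○ open, literals {W=F, X=T, Y=T, Z=F}.
      branch 1.2 (add Y):
        (\lnot Z \lor X): β-rule — branch into \lnot Z  //  X.
          branch 1.2.1 (add \lnot Z):
            (W \leftrightarrow (Y \to Z)): β-rule — branch into W, (Y \to Z)  //  \lnot W, \lnot (Y \to Z).
              branch 1.2.1.1 (add W, (Y \to Z)):
                × closes — contains both W and \lnot W.
              branch 1.2.1.2 (add \lnot W, \lnot (Y \to Z)):
                \lnot (Y \to Z): α-rule — add Y, \lnot Z.
                ○ open, literals {W=F, X=T, Y=T, Z=F}.
          branch 1.2.2 (add X):
            (W \leftrightarrow (Y \to Z)): β-rule — branch into W, (Y \to Z)  //  \lnot W, \lnot (Y \to Z).
              branch 1.2.2.1 (add W, (Y \to Z)):
                × closes — contains both W and \lnot W.
              branch 1.2.2.2 (add \lnot W, \lnot (Y \to Z)):
                \lnot (Y \to Z): α-rule — add Y, \lnot Z.
                ○ open, literals {W=F, X=T, Y=T, Z=F}.
  branch 2 (add \lnot (W \to Y), \lnot (((W \leftrightarrow (Y \to Z)) \land (\lnot W \land \lnot \lnot X)) \land (\lnot Z \lor X))):
    \lnot (W \to Y): α-rule — add W, \lnot Y.
    \lnot (((W \leftrightarrow (Y \to Z)) \land (\lnot W \land \lnot \lnot X)) \land (\lnot Z \lor X)): β-rule — branch into \lnot ((W \leftrightarrow (Y \to Z)) \land (\lnot W \land \lnot \lnot X))  //  \lnot (\lnot Z \lor X).
      branch 2.1 (add \lnot ((W \leftrightarrow (Y \to Z)) \land (\lnot W \land \lnot \lnot X))):
        \lnot ((W \leftrightarrow (Y \to Z)) \land (\lnot W \land \lnot \lnot X)): β-rule — branch into \lnot (W \leftrightarrow (Y \to Z))  //  \lnot (\lnot W \land \lnot \lnot X).
          branch 2.1.1 (add \lnot (W \leftrightarrow (Y \to Z))):
            \lnot (W \leftrightarrow (Y \to Z)): β-rule — branch into W, \lnot (Y \to Z)  //  \lnot W, (Y \to Z).
              branch 2.1.1.1 (add W, \lnot (Y \to Z)):
                \lnot (Y \to Z): α-rule — add Y, \lnot Z.
                × closes — contains both Y and \lnot Y.
              branch 2.1.1.2 (add \lnot W, (Y \to Z)):
                × closes — contains both W and \lnot W.
          branch 2.1.2 (add \lnot (\lnot W \land \lnot \lnot X)):
            \lnot (\lnot W \land \lnot \lnot X): β-rule — branch into \lnot \lnot W  //  \lnot \lnot \lnot X.
              branch 2.1.2.1 (add \lnot \lnot W):
                ○ open, literals {W=T, Y=F}.
              branch 2.1.2.2 (add \lnot \lnot \lnot X):
                \lnot \lnot \lnot X: drop double negation, giving \lnot X.
                ○ open, literals {W=T, X=F, Y=F}.
      branch 2.2 (add \lnot (\lnot Z \lor X)):
        \lnot (\lnot Z \lor X): α-rule — add \lnot \lnot Z, \lnot X.
        ○ open, literals {W=T, X=F, Y=F, Z=T}.
6 branches closed, 7 open.
Each open branch fixes some atoms; the unmentioned ones are free. Counting distinct full assignments: branch {W=F, X=T, Y=T, Z=F} (none free) contributes 1 new; branch {W=F, X=T, Y=T, Z=F} (none free) contributes 0 new; branch {W=F, X=T, Y=T, Z=F} (none free) contributes 0 new; branch {W=F, X=T, Y=T, Z=F} (none free) contributes 0 new; branch {W=T, Y=F} (X, Z) contributes 4 new; branch {W=T, X=F, Y=F} (Z) contributes 0 new; branch {W=T, X=F, Y=F, Z=T} (none free) contributes 0 new. Total: 5.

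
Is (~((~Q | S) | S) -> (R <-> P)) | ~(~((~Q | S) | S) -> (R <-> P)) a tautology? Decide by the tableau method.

Assume the negation and expand:
Initial set: {F ((~((~Q | S) | S) -> (R <-> P)) | ~(~((~Q | S) | S) -> (R <-> P)))}.
F ((~((~Q | S) | S) -> (R <-> P)) | ~(~((~Q | S) | S) -> (R <-> P))): α-rule — add F (~((~Q | S) | S) -> (R <-> P)), F ~(~((~Q | S) | S) -> (R <-> P)).
F (~((~Q | S) | S) -> (R <-> P)): α-rule — add T ~((~Q | S) | S), F (R <-> P).
T ~((~Q | S) | S): α-rule — add F (~Q | S), F S.
F (~Q | S): α-rule — add F ~Q, F S.
F ~(~((~Q | S) | S) -> (R <-> P)): β-rule — branch into F ~((~Q | S) | S)  //  T (R <-> P).
  branch 1 (add F ~((~Q | S) | S)):
    F (R <-> P): β-rule — branch into T R, F P  //  F R, T P.
      branch 1.1 (add T R, F P):
        F ~((~Q | S) | S): β-rule — branch into T (~Q | S)  //  T S.
          branch 1.1.1 (add T (~Q | S)):
            T (~Q | S): β-rule — branch into T ~Q  //  T S.
              branch 1.1.1.1 (add T ~Q):
                × closes — contains both Q and ~Q.
              branch 1.1.1.2 (add T S):
                × closes — contains both S and ~S.
          branch 1.1.2 (add T S):
            × closes — contains both S and ~S.
      branch 1.2 (add F R, T P):
        F ~((~Q | S) | S): β-rule — branch into T (~Q | S)  //  T S.
          branch 1.2.1 (add T (~Q | S)):
            T (~Q | S): β-rule — branch into T ~Q  //  T S.
              branch 1.2.1.1 (add T ~Q):
                × closes — contains both Q and ~Q.
              branch 1.2.1.2 (add T S):
                × closes — contains both S and ~S.
          branch 1.2.2 (add T S):
            × closes — contains both S and ~S.
  branch 2 (add T (R <-> P)):
    F (R <-> P): β-rule — branch into T R, F P  //  F R, T P.
      branch 2.1 (add T R, F P):
        T (R <-> P): β-rule — branch into T R, T P  //  F R, F P.
          branch 2.1.1 (add T R, T P):
            × closes — contains both P and ~P.
          branch 2.1.2 (add F R, F P):
            × closes — contains both R and ~R.
      branch 2.2 (add F R, T P):
        T (R <-> P): β-rule — branch into T R, T P  //  F R, F P.
          branch 2.2.1 (add T R, T P):
            × closes — contains both R and ~R.
          branch 2.2.2 (add F R, F P):
            × closes — contains both P and ~P.
All 10 branches close.
Every branch closed, so the negation is unsatisfiable and the formula is valid.

Valid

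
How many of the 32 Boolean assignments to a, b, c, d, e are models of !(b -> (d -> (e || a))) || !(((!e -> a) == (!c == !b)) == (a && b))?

17

Initial set: {(!(b -> (d -> (e || a))) || !(((!e -> a) == (!c == !b)) == (a && b)))}.
(!(b -> (d -> (e || a))) || !(((!e -> a) == (!c == !b)) == (a && b))): β-rule — branch into !(b -> (d -> (e || a)))  //  !(((!e -> a) == (!c == !b)) == (a && b)).
  branch 1 (add !(b -> (d -> (e || a)))):
    !(b -> (d -> (e || a))): α-rule — add b, !(d -> (e || a)).
    !(d -> (e || a)): α-rule — add d, !(e || a).
    !(e || a): α-rule — add !e, !a.
    ○ open, literals {a=0, b=1, d=1, e=0}.
  branch 2 (add !(((!e -> a) == (!c == !b)) == (a && b))):
    !(((!e -> a) == (!c == !b)) == (a && b)): β-rule — branch into ((!e -> a) == (!c == !b)), !(a && b)  //  !((!e -> a) == (!c == !b)), (a && b).
      branch 2.1 (add ((!e -> a) == (!c == !b)), !(a && b)):
        ((!e -> a) == (!c == !b)): β-rule — branch into (!e -> a), (!c == !b)  //  !(!e -> a), !(!c == !b).
          branch 2.1.1 (add (!e -> a), (!c == !b)):
            !(a && b): β-rule — branch into !a  //  !b.
              branch 2.1.1.1 (add !a):
                (!e -> a): β-rule — branch into !!e  //  a.
                  branch 2.1.1.1.1 (add !!e):
                    (!c == !b): β-rule — branch into !c, !b  //  !!c, !!b.
                      branch 2.1.1.1.1.1 (add !c, !b):
                        ○ open, literals {a=0, b=0, c=0, e=1}.
                      branch 2.1.1.1.1.2 (add !!c, !!b):
                        ○ open, literals {a=0, b=1, c=1, e=1}.
                  branch 2.1.1.1.2 (add a):
                    × closes — contains both a and !a.
              branch 2.1.1.2 (add !b):
                (!e -> a): β-rule — branch into !!e  //  a.
                  branch 2.1.1.2.1 (add !!e):
                    (!c == !b): β-rule — branch into !c, !b  //  !!c, !!b.
                      branch 2.1.1.2.1.1 (add !c, !b):
                        ○ open, literals {b=0, c=0, e=1}.
                      branch 2.1.1.2.1.2 (add !!c, !!b):
                        × closes — contains both b and !b.
                  branch 2.1.1.2.2 (add a):
                    (!c == !b): β-rule — branch into !c, !b  //  !!c, !!b.
                      branch 2.1.1.2.2.1 (add !c, !b):
                        ○ open, literals {a=1, b=0, c=0}.
                      branch 2.1.1.2.2.2 (add !!c, !!b):
                        × closes — contains both b and !b.
          branch 2.1.2 (add !(!e -> a), !(!c == !b)):
            !(!e -> a): α-rule — add !e, !a.
            !(a && b): β-rule — branch into !a  //  !b.
              branch 2.1.2.1 (add !a):
                !(!c == !b): β-rule — branch into !c, !!b  //  !!c, !b.
                  branch 2.1.2.1.1 (add !c, !!b):
                    ○ open, literals {a=0, b=1, c=0, e=0}.
                  branch 2.1.2.1.2 (add !!c, !b):
                    ○ open, literals {a=0, b=0, c=1, e=0}.
              branch 2.1.2.2 (add !b):
                !(!c == !b): β-rule — branch into !c, !!b  //  !!c, !b.
                  branch 2.1.2.2.1 (add !c, !!b):
                    × closes — contains both b and !b.
                  branch 2.1.2.2.2 (add !!c, !b):
                    ○ open, literals {a=0, b=0, c=1, e=0}.
      branch 2.2 (add !((!e -> a) == (!c == !b)), (a && b)):
        (a && b): α-rule — add a, b.
        !((!e -> a) == (!c == !b)): β-rule — branch into (!e -> a), !(!c == !b)  //  !(!e -> a), (!c == !b).
          branch 2.2.1 (add (!e -> a), !(!c == !b)):
            (!e -> a): β-rule — branch into !!e  //  a.
              branch 2.2.1.1 (add !!e):
                !(!c == !b): β-rule — branch into !c, !!b  //  !!c, !b.
                  branch 2.2.1.1.1 (add !c, !!b):
                    ○ open, literals {a=1, b=1, c=0, e=1}.
                  branch 2.2.1.1.2 (add !!c, !b):
                    × closes — contains both b and !b.
              branch 2.2.1.2 (add a):
                !(!c == !b): β-rule — branch into !c, !!b  //  !!c, !b.
                  branch 2.2.1.2.1 (add !c, !!b):
                    ○ open, literals {a=1, b=1, c=0}.
                  branch 2.2.1.2.2 (add !!c, !b):
                    × closes — contains both b and !b.
          branch 2.2.2 (add !(!e -> a), (!c == !b)):
            !(!e -> a): α-rule — add !e, !a.
            × closes — contains both a and !a.
7 branches closed, 10 open.
Each open branch fixes some atoms; the unmentioned ones are free. Counting distinct full assignments: branch {a=0, b=1, d=1, e=0} (c) contributes 2 new; branch {a=0, b=0, c=0, e=1} (d) contributes 2 new; branch {a=0, b=1, c=1, e=1} (d) contributes 2 new; branch {b=0, c=0, e=1} (a, d) contributes 2 new; branch {a=1, b=0, c=0} (d, e) contributes 2 new; branch {a=0, b=1, c=0, e=0} (d) contributes 1 new; branch {a=0, b=0, c=1, e=0} (d) contributes 2 new; branch {a=0, b=0, c=1, e=0} (d) contributes 0 new; branch {a=1, b=1, c=0, e=1} (d) contributes 2 new; branch {a=1, b=1, c=0} (d, e) contributes 2 new. Total: 17.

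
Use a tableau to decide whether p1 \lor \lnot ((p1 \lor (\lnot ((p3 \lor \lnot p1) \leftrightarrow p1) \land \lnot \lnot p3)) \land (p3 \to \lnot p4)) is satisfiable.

Satisfiable

Initial set: {T (p1 \lor \lnot ((p1 \lor (\lnot ((p3 \lor \lnot p1) \leftrightarrow p1) \land \lnot \lnot p3)) \land (p3 \to \lnot p4)))}.
T (p1 \lor \lnot ((p1 \lor (\lnot ((p3 \lor \lnot p1) \leftrightarrow p1) \land \lnot \lnot p3)) \land (p3 \to \lnot p4))): β-rule — branch into T p1  //  T \lnot ((p1 \lor (\lnot ((p3 \lor \lnot p1) \leftrightarrow p1) \land \lnot \lnot p3)) \land (p3 \to \lnot p4)).
  branch 1 (add T p1):
    ○ open, literals {p1=true}.
  branch 2 (add T \lnot ((p1 \lor (\lnot ((p3 \lor \lnot p1) \leftrightarrow p1) \land \lnot \lnot p3)) \land (p3 \to \lnot p4))):
    T \lnot ((p1 \lor (\lnot ((p3 \lor \lnot p1) \leftrightarrow p1) \land \lnot \lnot p3)) \land (p3 \to \lnot p4)): β-rule — branch into F (p1 \lor (\lnot ((p3 \lor \lnot p1) \leftrightarrow p1) \land \lnot \lnot p3))  //  F (p3 \to \lnot p4).
      branch 2.1 (add F (p1 \lor (\lnot ((p3 \lor \lnot p1) \leftrightarrow p1) \land \lnot \lnot p3))):
        F (p1 \lor (\lnot ((p3 \lor \lnot p1) \leftrightarrow p1) \land \lnot \lnot p3)): α-rule — add F p1, F (\lnot ((p3 \lor \lnot p1) \leftrightarrow p1) \land \lnot \lnot p3).
        F (\lnot ((p3 \lor \lnot p1) \leftrightarrow p1) \land \lnot \lnot p3): β-rule — branch into F \lnot ((p3 \lor \lnot p1) \leftrightarrow p1)  //  F \lnot \lnot p3.
          branch 2.1.1 (add F \lnot ((p3 \lor \lnot p1) \leftrightarrow p1)):
            F \lnot ((p3 \lor \lnot p1) \leftrightarrow p1): β-rule — branch into T (p3 \lor \lnot p1), T p1  //  F (p3 \lor \lnot p1), F p1.
              branch 2.1.1.1 (add T (p3 \lor \lnot p1), T p1):
                × closes — contains both p1 and \lnot p1.
              branch 2.1.1.2 (add F (p3 \lor \lnot p1), F p1):
                F (p3 \lor \lnot p1): α-rule — add F p3, F \lnot p1.
                × closes — contains both p1 and \lnot p1.
          branch 2.1.2 (add F \lnot \lnot p3):
            F \lnot \lnot p3: drop double negation, giving F p3.
            ○ open, literals {p1=false, p3=false}.
      branch 2.2 (add F (p3 \to \lnot p4)):
        F (p3 \to \lnot p4): α-rule — add T p3, F \lnot p4.
        ○ open, literals {p3=true, p4=true}.
2 branches closed, 3 open.
An open branch gives a satisfying assignment: p1=true.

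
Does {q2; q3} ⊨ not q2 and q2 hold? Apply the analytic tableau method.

No

Initial set: {q2; q3; not (not q2 and q2)}.
not (not q2 and q2): β-rule — branch into not not q2  //  not q2.
  branch 1 (add not not q2):
    ○ open, literals {q2=T, q3=T}.
  branch 2 (add not q2):
    × closes — contains both q2 and not q2.
1 branch closed, 1 open.
An open branch gives a countermodel: q2=T, q3=T (unmentioned atoms arbitrary); the premises hold there but the conclusion fails.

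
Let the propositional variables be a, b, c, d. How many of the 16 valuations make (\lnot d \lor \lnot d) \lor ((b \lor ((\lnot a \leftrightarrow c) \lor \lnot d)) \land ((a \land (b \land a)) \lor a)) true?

Initial set: {((\lnot d \lor \lnot d) \lor ((b \lor ((\lnot a \leftrightarrow c) \lor \lnot d)) \land ((a \land (b \land a)) \lor a)))}.
((\lnot d \lor \lnot d) \lor ((b \lor ((\lnot a \leftrightarrow c) \lor \lnot d)) \land ((a \land (b \land a)) \lor a))): β-rule — branch into (\lnot d \lor \lnot d)  //  ((b \lor ((\lnot a \leftrightarrow c) \lor \lnot d)) \land ((a \land (b \land a)) \lor a)).
  branch 1 (add (\lnot d \lor \lnot d)):
    (\lnot d \lor \lnot d): β-rule — branch into \lnot d  //  \lnot d.
      branch 1.1 (add \lnot d):
        ○ open, literals {d=false}.
      branch 1.2 (add \lnot d):
        ○ open, literals {d=false}.
  branch 2 (add ((b \lor ((\lnot a \leftrightarrow c) \lor \lnot d)) \land ((a \land (b \land a)) \lor a))):
    ((b \lor ((\lnot a \leftrightarrow c) \lor \lnot d)) \land ((a \land (b \land a)) \lor a)): α-rule — add (b \lor ((\lnot a \leftrightarrow c) \lor \lnot d)), ((a \land (b \land a)) \lor a).
    (b \lor ((\lnot a \leftrightarrow c) \lor \lnot d)): β-rule — branch into b  //  ((\lnot a \leftrightarrow c) \lor \lnot d).
      branch 2.1 (add b):
        ((a \land (b \land a)) \lor a): β-rule — branch into (a \land (b \land a))  //  a.
          branch 2.1.1 (add (a \land (b \land a))):
            (a \land (b \land a)): α-rule — add a, (b \land a).
            (b \land a): α-rule — add b, a.
            ○ open, literals {a=true, b=true}.
          branch 2.1.2 (add a):
            ○ open, literals {a=true, b=true}.
      branch 2.2 (add ((\lnot a \leftrightarrow c) \lor \lnot d)):
        ((a \land (b \land a)) \lor a): β-rule — branch into (a \land (b \land a))  //  a.
          branch 2.2.1 (add (a \land (b \land a))):
            (a \land (b \land a)): α-rule — add a, (b \land a).
            (b \land a): α-rule — add b, a.
            ((\lnot a \leftrightarrow c) \lor \lnot d): β-rule — branch into (\lnot a \leftrightarrow c)  //  \lnot d.
              branch 2.2.1.1 (add (\lnot a \leftrightarrow c)):
                (\lnot a \leftrightarrow c): β-rule — branch into \lnot a, c  //  \lnot \lnot a, \lnot c.
                  branch 2.2.1.1.1 (add \lnot a, c):
                    × closes — contains both a and \lnot a.
                  branch 2.2.1.1.2 (add \lnot \lnot a, \lnot c):
                    ○ open, literals {a=true, b=true, c=false}.
              branch 2.2.1.2 (add \lnot d):
                ○ open, literals {a=true, b=true, d=false}.
          branch 2.2.2 (add a):
            ((\lnot a \leftrightarrow c) \lor \lnot d): β-rule — branch into (\lnot a \leftrightarrow c)  //  \lnot d.
              branch 2.2.2.1 (add (\lnot a \leftrightarrow c)):
                (\lnot a \leftrightarrow c): β-rule — branch into \lnot a, c  //  \lnot \lnot a, \lnot c.
                  branch 2.2.2.1.1 (add \lnot a, c):
                    × closes — contains both a and \lnot a.
                  branch 2.2.2.1.2 (add \lnot \lnot a, \lnot c):
                    ○ open, literals {a=true, c=false}.
              branch 2.2.2.2 (add \lnot d):
                ○ open, literals {a=true, d=false}.
2 branches closed, 8 open.
Each open branch fixes some atoms; the unmentioned ones are free. Counting distinct full assignments: branch {d=false} (a, b, c) contributes 8 new; branch {d=false} (a, b, c) contributes 0 new; branch {a=true, b=true} (c, d) contributes 2 new; branch {a=true, b=true} (c, d) contributes 0 new; branch {a=true, b=true, c=false} (d) contributes 0 new; branch {a=true, b=true, d=false} (c) contributes 0 new; branch {a=true, c=false} (b, d) contributes 1 new; branch {a=true, d=false} (b, c) contributes 0 new. Total: 11.

11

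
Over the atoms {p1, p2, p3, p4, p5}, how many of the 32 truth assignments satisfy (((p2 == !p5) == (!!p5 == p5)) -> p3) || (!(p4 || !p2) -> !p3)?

Initial set: {((((p2 == !p5) == (!!p5 == p5)) -> p3) || (!(p4 || !p2) -> !p3))}.
((((p2 == !p5) == (!!p5 == p5)) -> p3) || (!(p4 || !p2) -> !p3)): β-rule — branch into (((p2 == !p5) == (!!p5 == p5)) -> p3)  //  (!(p4 || !p2) -> !p3).
  branch 1 (add (((p2 == !p5) == (!!p5 == p5)) -> p3)):
    (((p2 == !p5) == (!!p5 == p5)) -> p3): β-rule — branch into !((p2 == !p5) == (!!p5 == p5))  //  p3.
      branch 1.1 (add !((p2 == !p5) == (!!p5 == p5))):
        !((p2 == !p5) == (!!p5 == p5)): β-rule — branch into (p2 == !p5), !(!!p5 == p5)  //  !(p2 == !p5), (!!p5 == p5).
          branch 1.1.1 (add (p2 == !p5), !(!!p5 == p5)):
            (p2 == !p5): β-rule — branch into p2, !p5  //  !p2, !!p5.
              branch 1.1.1.1 (add p2, !p5):
                !(!!p5 == p5): β-rule — branch into !!p5, !p5  //  !!!p5, p5.
                  branch 1.1.1.1.1 (add !!p5, !p5):
                    !!p5: drop double negation, giving p5.
                    × closes — contains both p5 and !p5.
                  branch 1.1.1.1.2 (add !!!p5, p5):
                    × closes — contains both p5 and !p5.
              branch 1.1.1.2 (add !p2, !!p5):
                !(!!p5 == p5): β-rule — branch into !!p5, !p5  //  !!!p5, p5.
                  branch 1.1.1.2.1 (add !!p5, !p5):
                    × closes — contains both p5 and !p5.
                  branch 1.1.1.2.2 (add !!!p5, p5):
                    !!!p5: drop double negation, giving !p5.
                    × closes — contains both p5 and !p5.
          branch 1.1.2 (add !(p2 == !p5), (!!p5 == p5)):
            !(p2 == !p5): β-rule — branch into p2, !!p5  //  !p2, !p5.
              branch 1.1.2.1 (add p2, !!p5):
                (!!p5 == p5): β-rule — branch into !!p5, p5  //  !!!p5, !p5.
                  branch 1.1.2.1.1 (add !!p5, p5):
                    !!p5: drop double negation, giving p5.
                    ○ open, literals {p2=1, p5=1}.
                  branch 1.1.2.1.2 (add !!!p5, !p5):
                    × closes — contains both p5 and !p5.
              branch 1.1.2.2 (add !p2, !p5):
                (!!p5 == p5): β-rule — branch into !!p5, p5  //  !!!p5, !p5.
                  branch 1.1.2.2.1 (add !!p5, p5):
                    × closes — contains both p5 and !p5.
                  branch 1.1.2.2.2 (add !!!p5, !p5):
                    !!!p5: drop double negation, giving !p5.
                    ○ open, literals {p2=0, p5=0}.
      branch 1.2 (add p3):
        ○ open, literals {p3=1}.
  branch 2 (add (!(p4 || !p2) -> !p3)):
    (!(p4 || !p2) -> !p3): β-rule — branch into !!(p4 || !p2)  //  !p3.
      branch 2.1 (add !!(p4 || !p2)):
        !!(p4 || !p2): β-rule — branch into p4  //  !p2.
          branch 2.1.1 (add p4):
            ○ open, literals {p4=1}.
          branch 2.1.2 (add !p2):
            ○ open, literals {p2=0}.
      branch 2.2 (add !p3):
        ○ open, literals {p3=0}.
6 branches closed, 6 open.
Each open branch fixes some atoms; the unmentioned ones are free. Counting distinct full assignments: branch {p2=1, p5=1} (p1, p3, p4) contributes 8 new; branch {p2=0, p5=0} (p1, p3, p4) contributes 8 new; branch {p3=1} (p1, p2, p4, p5) contributes 8 new; branch {p4=1} (p1, p2, p3, p5) contributes 4 new; branch {p2=0} (p1, p3, p4, p5) contributes 2 new; branch {p3=0} (p1, p2, p4, p5) contributes 2 new. Total: 32.

32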